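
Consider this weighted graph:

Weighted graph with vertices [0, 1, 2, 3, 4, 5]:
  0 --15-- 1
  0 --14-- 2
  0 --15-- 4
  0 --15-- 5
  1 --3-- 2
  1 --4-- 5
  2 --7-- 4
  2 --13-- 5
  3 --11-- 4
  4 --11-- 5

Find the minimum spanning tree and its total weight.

Applying Kruskal's algorithm (sort edges by weight, add if no cycle):
  Add (1,2) w=3
  Add (1,5) w=4
  Add (2,4) w=7
  Add (3,4) w=11
  Skip (4,5) w=11 (creates cycle)
  Skip (2,5) w=13 (creates cycle)
  Add (0,2) w=14
  Skip (0,5) w=15 (creates cycle)
  Skip (0,4) w=15 (creates cycle)
  Skip (0,1) w=15 (creates cycle)
MST weight = 39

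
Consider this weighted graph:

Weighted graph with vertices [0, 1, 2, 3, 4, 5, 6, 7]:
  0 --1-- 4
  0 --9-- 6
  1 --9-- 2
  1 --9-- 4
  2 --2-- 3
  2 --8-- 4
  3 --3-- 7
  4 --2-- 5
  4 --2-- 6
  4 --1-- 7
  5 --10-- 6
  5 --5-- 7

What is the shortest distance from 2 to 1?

Using Dijkstra's algorithm from vertex 2:
Shortest path: 2 -> 1
Total weight: 9 = 9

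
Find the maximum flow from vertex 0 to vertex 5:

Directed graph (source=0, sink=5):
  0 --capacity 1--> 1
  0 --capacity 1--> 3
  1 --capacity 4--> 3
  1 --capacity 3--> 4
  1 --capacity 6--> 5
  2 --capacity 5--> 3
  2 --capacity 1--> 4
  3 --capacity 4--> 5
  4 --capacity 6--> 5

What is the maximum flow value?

Computing max flow:
  Flow on (0->1): 1/1
  Flow on (0->3): 1/1
  Flow on (1->5): 1/6
  Flow on (3->5): 1/4
Maximum flow = 2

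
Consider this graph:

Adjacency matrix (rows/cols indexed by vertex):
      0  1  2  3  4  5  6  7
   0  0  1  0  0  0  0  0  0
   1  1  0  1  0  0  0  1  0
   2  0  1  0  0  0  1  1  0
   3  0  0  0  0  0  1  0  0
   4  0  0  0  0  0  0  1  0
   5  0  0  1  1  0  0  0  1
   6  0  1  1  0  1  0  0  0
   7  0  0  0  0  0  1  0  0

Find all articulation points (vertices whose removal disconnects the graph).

An articulation point is a vertex whose removal disconnects the graph.
Articulation points: [1, 2, 5, 6]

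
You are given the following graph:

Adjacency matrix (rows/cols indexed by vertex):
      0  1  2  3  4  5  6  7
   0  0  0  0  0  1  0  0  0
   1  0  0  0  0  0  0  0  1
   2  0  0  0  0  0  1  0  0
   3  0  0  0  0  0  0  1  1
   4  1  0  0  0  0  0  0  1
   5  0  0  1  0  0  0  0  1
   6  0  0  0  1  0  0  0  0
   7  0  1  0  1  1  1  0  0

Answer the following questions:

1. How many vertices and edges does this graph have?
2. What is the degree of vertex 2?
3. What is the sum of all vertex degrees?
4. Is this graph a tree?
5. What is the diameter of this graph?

Count: 8 vertices, 7 edges.
Vertex 2 has neighbors [5], degree = 1.
Handshaking lemma: 2 * 7 = 14.
A graph is a tree iff it is connected and has exactly n-1 edges. This graph is connected (all 8 vertices in one component) and has 8-1 = 7 edges. It is a tree.
Diameter (longest shortest path) = 4.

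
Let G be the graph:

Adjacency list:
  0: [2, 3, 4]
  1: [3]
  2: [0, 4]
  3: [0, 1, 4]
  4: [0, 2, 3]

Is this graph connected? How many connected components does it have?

Checking connectivity: the graph has 1 connected component(s).
All vertices are reachable from each other. The graph IS connected.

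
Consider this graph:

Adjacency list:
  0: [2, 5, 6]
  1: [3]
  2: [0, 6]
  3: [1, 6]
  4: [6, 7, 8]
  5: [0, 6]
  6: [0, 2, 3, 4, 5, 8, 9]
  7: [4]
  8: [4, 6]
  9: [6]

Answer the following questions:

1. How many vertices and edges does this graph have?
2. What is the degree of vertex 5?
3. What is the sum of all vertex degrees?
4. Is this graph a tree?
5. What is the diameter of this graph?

Count: 10 vertices, 12 edges.
Vertex 5 has neighbors [0, 6], degree = 2.
Handshaking lemma: 2 * 12 = 24.
A tree on 10 vertices has 9 edges. This graph has 12 edges (3 extra). Not a tree.
Diameter (longest shortest path) = 4.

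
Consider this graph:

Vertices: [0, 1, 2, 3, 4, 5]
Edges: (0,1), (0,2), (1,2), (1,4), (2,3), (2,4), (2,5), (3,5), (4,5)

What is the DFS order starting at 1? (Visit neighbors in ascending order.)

DFS from vertex 1 (neighbors processed in ascending order):
Visit order: 1, 0, 2, 3, 5, 4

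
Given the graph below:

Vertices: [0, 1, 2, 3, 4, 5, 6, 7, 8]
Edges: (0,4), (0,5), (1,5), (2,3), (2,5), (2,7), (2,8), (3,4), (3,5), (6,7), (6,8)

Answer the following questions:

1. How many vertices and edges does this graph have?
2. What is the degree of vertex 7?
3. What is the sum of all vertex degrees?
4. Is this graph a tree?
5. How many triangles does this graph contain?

Count: 9 vertices, 11 edges.
Vertex 7 has neighbors [2, 6], degree = 2.
Handshaking lemma: 2 * 11 = 22.
A tree on 9 vertices has 8 edges. This graph has 11 edges (3 extra). Not a tree.
Number of triangles = 1.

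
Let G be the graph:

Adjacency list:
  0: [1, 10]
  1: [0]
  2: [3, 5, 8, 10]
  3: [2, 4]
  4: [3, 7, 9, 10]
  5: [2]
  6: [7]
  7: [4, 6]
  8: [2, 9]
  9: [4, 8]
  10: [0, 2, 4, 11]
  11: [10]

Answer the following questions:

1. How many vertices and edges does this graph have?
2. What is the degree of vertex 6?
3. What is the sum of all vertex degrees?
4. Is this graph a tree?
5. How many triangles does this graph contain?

Count: 12 vertices, 13 edges.
Vertex 6 has neighbors [7], degree = 1.
Handshaking lemma: 2 * 13 = 26.
A tree on 12 vertices has 11 edges. This graph has 13 edges (2 extra). Not a tree.
Number of triangles = 0.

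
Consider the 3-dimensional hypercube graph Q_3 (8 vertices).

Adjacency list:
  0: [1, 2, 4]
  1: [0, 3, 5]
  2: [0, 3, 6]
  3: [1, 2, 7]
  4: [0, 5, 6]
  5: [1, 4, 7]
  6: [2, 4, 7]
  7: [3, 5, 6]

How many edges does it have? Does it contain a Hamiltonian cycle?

Q_3 has 8 * 3 / 2 = 12 edges.
Q_3 (d >= 2) always has a Hamiltonian cycle: a 3-bit cyclic Gray code visits every vertex exactly once and returns to the start.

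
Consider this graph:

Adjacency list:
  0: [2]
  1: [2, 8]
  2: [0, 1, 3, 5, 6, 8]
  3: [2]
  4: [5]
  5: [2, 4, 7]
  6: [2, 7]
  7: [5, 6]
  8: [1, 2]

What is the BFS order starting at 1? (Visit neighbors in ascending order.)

BFS from vertex 1 (neighbors processed in ascending order):
Visit order: 1, 2, 8, 0, 3, 5, 6, 4, 7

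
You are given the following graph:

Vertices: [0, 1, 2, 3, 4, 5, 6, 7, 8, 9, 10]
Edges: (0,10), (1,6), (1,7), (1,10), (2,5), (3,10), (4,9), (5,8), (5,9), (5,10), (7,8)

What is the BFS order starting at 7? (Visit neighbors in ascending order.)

BFS from vertex 7 (neighbors processed in ascending order):
Visit order: 7, 1, 8, 6, 10, 5, 0, 3, 2, 9, 4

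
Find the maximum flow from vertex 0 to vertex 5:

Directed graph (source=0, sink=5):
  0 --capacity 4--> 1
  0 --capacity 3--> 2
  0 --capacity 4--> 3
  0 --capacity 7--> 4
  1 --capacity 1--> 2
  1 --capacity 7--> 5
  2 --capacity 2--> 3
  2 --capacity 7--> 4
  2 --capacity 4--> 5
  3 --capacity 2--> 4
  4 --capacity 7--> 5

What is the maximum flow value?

Computing max flow:
  Flow on (0->1): 4/4
  Flow on (0->2): 3/3
  Flow on (0->3): 2/4
  Flow on (0->4): 5/7
  Flow on (1->5): 4/7
  Flow on (2->5): 3/4
  Flow on (3->4): 2/2
  Flow on (4->5): 7/7
Maximum flow = 14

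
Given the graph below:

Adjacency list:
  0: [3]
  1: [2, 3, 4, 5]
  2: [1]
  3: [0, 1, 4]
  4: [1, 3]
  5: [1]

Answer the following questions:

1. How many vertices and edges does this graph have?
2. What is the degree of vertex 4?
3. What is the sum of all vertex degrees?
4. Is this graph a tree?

Count: 6 vertices, 6 edges.
Vertex 4 has neighbors [1, 3], degree = 2.
Handshaking lemma: 2 * 6 = 12.
A tree on 6 vertices has 5 edges. This graph has 6 edges (1 extra). Not a tree.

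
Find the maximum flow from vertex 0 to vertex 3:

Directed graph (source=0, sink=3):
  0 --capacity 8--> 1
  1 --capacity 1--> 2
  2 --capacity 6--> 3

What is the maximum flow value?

Computing max flow:
  Flow on (0->1): 1/8
  Flow on (1->2): 1/1
  Flow on (2->3): 1/6
Maximum flow = 1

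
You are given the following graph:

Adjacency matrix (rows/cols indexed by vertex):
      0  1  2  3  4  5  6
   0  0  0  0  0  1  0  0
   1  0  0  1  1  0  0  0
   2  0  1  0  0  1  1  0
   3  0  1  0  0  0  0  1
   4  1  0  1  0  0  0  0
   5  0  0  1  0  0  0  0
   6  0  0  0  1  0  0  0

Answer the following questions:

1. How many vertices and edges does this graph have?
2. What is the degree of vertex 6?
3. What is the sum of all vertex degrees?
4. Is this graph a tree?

Count: 7 vertices, 6 edges.
Vertex 6 has neighbors [3], degree = 1.
Handshaking lemma: 2 * 6 = 12.
A graph is a tree iff it is connected and has exactly n-1 edges. This graph is connected (all 7 vertices in one component) and has 7-1 = 6 edges. It is a tree.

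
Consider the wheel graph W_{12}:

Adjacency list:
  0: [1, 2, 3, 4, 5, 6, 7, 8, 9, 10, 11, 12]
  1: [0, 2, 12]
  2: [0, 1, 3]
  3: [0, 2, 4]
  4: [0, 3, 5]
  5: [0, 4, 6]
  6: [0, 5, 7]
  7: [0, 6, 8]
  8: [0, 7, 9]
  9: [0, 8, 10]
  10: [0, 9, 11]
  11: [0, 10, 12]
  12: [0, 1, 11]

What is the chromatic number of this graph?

W_{12} = C_{12} plus a hub adjacent to every cycle vertex.
The outer cycle needs 2 colors (even cycle); the hub is adjacent to all of them so needs a fresh color.
Chromatic number = 2 + 1 = 3.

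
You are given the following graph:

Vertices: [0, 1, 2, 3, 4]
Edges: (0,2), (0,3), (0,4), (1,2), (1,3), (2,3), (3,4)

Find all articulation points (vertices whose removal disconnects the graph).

No articulation points. The graph is biconnected.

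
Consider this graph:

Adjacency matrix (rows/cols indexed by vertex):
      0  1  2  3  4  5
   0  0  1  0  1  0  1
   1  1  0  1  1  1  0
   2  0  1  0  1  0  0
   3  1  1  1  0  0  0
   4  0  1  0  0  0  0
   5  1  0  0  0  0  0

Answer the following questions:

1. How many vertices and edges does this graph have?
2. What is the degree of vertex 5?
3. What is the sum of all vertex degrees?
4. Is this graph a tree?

Count: 6 vertices, 7 edges.
Vertex 5 has neighbors [0], degree = 1.
Handshaking lemma: 2 * 7 = 14.
A tree on 6 vertices has 5 edges. This graph has 7 edges (2 extra). Not a tree.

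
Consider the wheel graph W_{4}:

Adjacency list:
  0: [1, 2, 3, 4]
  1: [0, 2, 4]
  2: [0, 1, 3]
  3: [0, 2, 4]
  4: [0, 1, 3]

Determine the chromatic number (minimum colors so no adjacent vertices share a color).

W_{4} = C_{4} plus a hub adjacent to every cycle vertex.
The outer cycle needs 2 colors (even cycle); the hub is adjacent to all of them so needs a fresh color.
Chromatic number = 2 + 1 = 3.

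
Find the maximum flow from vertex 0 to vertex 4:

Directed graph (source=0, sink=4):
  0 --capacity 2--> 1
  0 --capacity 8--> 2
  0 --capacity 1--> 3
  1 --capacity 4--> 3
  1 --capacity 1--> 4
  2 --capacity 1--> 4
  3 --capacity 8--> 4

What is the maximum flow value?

Computing max flow:
  Flow on (0->1): 2/2
  Flow on (0->2): 1/8
  Flow on (0->3): 1/1
  Flow on (1->3): 1/4
  Flow on (1->4): 1/1
  Flow on (2->4): 1/1
  Flow on (3->4): 2/8
Maximum flow = 4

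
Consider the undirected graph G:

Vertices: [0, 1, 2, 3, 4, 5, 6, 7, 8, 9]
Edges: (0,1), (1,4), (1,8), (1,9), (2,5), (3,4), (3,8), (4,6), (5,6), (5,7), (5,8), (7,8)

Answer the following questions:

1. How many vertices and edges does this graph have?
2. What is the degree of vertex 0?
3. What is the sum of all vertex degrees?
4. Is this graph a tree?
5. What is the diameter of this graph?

Count: 10 vertices, 12 edges.
Vertex 0 has neighbors [1], degree = 1.
Handshaking lemma: 2 * 12 = 24.
A tree on 10 vertices has 9 edges. This graph has 12 edges (3 extra). Not a tree.
Diameter (longest shortest path) = 4.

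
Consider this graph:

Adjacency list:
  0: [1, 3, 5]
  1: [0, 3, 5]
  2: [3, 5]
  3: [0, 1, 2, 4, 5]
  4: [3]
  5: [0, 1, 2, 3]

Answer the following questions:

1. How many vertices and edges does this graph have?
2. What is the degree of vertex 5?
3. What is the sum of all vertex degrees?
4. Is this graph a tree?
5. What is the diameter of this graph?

Count: 6 vertices, 9 edges.
Vertex 5 has neighbors [0, 1, 2, 3], degree = 4.
Handshaking lemma: 2 * 9 = 18.
A tree on 6 vertices has 5 edges. This graph has 9 edges (4 extra). Not a tree.
Diameter (longest shortest path) = 2.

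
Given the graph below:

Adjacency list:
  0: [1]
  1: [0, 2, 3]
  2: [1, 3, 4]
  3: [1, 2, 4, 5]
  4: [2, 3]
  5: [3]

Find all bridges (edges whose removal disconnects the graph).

A bridge is an edge whose removal increases the number of connected components.
Bridges found: (0,1), (3,5)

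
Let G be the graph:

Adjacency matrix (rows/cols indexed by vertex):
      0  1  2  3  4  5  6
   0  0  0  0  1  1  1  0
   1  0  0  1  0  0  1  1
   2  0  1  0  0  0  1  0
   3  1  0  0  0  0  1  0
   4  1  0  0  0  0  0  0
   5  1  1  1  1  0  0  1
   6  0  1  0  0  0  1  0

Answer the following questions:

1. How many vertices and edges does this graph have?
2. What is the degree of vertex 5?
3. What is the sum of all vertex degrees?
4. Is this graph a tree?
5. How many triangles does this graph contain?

Count: 7 vertices, 9 edges.
Vertex 5 has neighbors [0, 1, 2, 3, 6], degree = 5.
Handshaking lemma: 2 * 9 = 18.
A tree on 7 vertices has 6 edges. This graph has 9 edges (3 extra). Not a tree.
Number of triangles = 3.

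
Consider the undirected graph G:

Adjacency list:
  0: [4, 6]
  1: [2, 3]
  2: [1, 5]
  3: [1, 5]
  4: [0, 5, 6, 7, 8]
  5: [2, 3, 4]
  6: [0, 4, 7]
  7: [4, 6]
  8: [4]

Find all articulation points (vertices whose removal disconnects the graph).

An articulation point is a vertex whose removal disconnects the graph.
Articulation points: [4, 5]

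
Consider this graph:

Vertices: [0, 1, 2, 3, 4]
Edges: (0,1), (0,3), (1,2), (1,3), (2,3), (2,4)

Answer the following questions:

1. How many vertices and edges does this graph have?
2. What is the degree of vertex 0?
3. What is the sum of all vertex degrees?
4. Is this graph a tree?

Count: 5 vertices, 6 edges.
Vertex 0 has neighbors [1, 3], degree = 2.
Handshaking lemma: 2 * 6 = 12.
A tree on 5 vertices has 4 edges. This graph has 6 edges (2 extra). Not a tree.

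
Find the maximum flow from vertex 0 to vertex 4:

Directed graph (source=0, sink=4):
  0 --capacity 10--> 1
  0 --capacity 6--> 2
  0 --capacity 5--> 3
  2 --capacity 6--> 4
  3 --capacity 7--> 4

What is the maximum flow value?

Computing max flow:
  Flow on (0->2): 6/6
  Flow on (0->3): 5/5
  Flow on (2->4): 6/6
  Flow on (3->4): 5/7
Maximum flow = 11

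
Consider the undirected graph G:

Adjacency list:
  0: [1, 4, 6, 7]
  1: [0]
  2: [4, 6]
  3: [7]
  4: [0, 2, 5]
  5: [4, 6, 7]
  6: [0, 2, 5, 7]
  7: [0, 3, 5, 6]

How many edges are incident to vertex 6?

Vertex 6 has neighbors [0, 2, 5, 7], so deg(6) = 4.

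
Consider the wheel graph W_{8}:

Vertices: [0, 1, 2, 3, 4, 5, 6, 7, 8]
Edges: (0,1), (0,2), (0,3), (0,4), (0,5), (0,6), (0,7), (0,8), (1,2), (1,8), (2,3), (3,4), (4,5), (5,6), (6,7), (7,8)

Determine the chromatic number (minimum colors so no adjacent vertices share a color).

W_{8} = C_{8} plus a hub adjacent to every cycle vertex.
The outer cycle needs 2 colors (even cycle); the hub is adjacent to all of them so needs a fresh color.
Chromatic number = 2 + 1 = 3.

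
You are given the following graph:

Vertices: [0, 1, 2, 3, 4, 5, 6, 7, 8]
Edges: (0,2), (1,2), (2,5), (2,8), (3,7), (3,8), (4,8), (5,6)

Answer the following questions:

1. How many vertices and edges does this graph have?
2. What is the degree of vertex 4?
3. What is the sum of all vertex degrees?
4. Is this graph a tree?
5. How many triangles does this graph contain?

Count: 9 vertices, 8 edges.
Vertex 4 has neighbors [8], degree = 1.
Handshaking lemma: 2 * 8 = 16.
A graph is a tree iff it is connected and has exactly n-1 edges. This graph is connected (all 9 vertices in one component) and has 9-1 = 8 edges. It is a tree.
Number of triangles = 0.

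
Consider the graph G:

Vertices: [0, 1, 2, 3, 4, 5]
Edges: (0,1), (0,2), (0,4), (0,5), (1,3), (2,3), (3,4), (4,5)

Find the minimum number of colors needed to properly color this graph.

The graph has a maximum clique of size 3 (lower bound on chromatic number).
A valid 3-coloring: {0: 0, 1: 1, 2: 1, 3: 0, 4: 1, 5: 2}.
Chromatic number = 3.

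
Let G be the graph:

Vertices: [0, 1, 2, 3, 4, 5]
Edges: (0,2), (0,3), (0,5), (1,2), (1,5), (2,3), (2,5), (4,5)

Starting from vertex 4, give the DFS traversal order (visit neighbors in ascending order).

DFS from vertex 4 (neighbors processed in ascending order):
Visit order: 4, 5, 0, 2, 1, 3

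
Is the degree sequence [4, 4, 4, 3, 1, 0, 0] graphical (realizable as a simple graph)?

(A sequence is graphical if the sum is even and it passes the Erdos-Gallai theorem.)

Sum of degrees = 16. Sum is even but fails Erdos-Gallai. The sequence is NOT graphical.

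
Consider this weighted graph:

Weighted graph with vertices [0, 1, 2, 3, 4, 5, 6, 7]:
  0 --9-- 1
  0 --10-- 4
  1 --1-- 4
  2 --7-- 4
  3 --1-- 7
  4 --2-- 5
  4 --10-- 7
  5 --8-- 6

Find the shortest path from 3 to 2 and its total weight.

Using Dijkstra's algorithm from vertex 3:
Shortest path: 3 -> 7 -> 4 -> 2
Total weight: 1 + 10 + 7 = 18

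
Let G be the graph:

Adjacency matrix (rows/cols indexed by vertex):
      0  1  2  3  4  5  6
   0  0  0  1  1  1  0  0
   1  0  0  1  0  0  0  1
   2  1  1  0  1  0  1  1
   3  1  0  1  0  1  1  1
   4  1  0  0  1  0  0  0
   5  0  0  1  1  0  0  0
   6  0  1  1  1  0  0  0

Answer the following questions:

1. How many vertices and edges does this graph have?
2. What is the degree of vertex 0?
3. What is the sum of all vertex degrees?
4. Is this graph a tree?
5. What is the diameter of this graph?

Count: 7 vertices, 11 edges.
Vertex 0 has neighbors [2, 3, 4], degree = 3.
Handshaking lemma: 2 * 11 = 22.
A tree on 7 vertices has 6 edges. This graph has 11 edges (5 extra). Not a tree.
Diameter (longest shortest path) = 3.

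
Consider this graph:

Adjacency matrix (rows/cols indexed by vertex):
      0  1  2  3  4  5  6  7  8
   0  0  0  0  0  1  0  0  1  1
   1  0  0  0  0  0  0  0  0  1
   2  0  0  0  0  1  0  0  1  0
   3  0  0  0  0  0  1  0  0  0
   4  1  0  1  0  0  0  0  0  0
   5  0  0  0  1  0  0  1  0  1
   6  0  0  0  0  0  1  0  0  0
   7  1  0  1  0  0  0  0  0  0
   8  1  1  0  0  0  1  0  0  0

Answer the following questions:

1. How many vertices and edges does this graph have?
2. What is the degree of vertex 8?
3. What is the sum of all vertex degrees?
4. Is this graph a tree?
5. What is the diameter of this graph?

Count: 9 vertices, 9 edges.
Vertex 8 has neighbors [0, 1, 5], degree = 3.
Handshaking lemma: 2 * 9 = 18.
A tree on 9 vertices has 8 edges. This graph has 9 edges (1 extra). Not a tree.
Diameter (longest shortest path) = 5.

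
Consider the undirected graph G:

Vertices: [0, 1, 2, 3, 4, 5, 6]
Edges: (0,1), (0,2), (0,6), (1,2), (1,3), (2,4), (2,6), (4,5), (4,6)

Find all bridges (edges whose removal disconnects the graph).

A bridge is an edge whose removal increases the number of connected components.
Bridges found: (1,3), (4,5)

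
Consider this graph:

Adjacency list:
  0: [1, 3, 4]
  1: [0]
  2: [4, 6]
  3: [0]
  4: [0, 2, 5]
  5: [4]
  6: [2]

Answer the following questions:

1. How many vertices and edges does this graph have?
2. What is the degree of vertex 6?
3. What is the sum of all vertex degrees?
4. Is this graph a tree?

Count: 7 vertices, 6 edges.
Vertex 6 has neighbors [2], degree = 1.
Handshaking lemma: 2 * 6 = 12.
A graph is a tree iff it is connected and has exactly n-1 edges. This graph is connected (all 7 vertices in one component) and has 7-1 = 6 edges. It is a tree.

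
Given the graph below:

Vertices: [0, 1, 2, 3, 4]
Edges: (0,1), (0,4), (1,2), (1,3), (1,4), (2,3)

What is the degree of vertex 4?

Vertex 4 has neighbors [0, 1], so deg(4) = 2.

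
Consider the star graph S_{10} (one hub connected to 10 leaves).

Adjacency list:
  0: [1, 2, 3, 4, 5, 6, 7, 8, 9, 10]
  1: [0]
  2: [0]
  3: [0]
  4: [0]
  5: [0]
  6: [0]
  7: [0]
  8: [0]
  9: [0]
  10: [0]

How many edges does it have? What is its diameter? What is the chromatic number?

Star graph S_{10}: the hub connects to all 10 leaves.
Edges = 10.
Diameter = 2 (any leaf to hub is 1, leaf to leaf through hub is 2).
Star graphs are bipartite (hub vs leaves), so chromatic number = 2.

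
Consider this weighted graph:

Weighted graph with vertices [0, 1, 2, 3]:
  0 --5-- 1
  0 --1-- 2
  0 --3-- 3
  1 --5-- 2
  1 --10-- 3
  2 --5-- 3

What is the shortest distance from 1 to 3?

Using Dijkstra's algorithm from vertex 1:
Shortest path: 1 -> 0 -> 3
Total weight: 5 + 3 = 8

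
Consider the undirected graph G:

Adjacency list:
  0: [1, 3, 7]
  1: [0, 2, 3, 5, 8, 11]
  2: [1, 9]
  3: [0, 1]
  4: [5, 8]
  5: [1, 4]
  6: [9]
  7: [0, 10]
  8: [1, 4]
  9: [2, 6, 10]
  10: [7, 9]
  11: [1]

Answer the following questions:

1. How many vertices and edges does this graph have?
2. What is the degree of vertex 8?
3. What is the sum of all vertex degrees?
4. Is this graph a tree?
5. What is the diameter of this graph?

Count: 12 vertices, 14 edges.
Vertex 8 has neighbors [1, 4], degree = 2.
Handshaking lemma: 2 * 14 = 28.
A tree on 12 vertices has 11 edges. This graph has 14 edges (3 extra). Not a tree.
Diameter (longest shortest path) = 5.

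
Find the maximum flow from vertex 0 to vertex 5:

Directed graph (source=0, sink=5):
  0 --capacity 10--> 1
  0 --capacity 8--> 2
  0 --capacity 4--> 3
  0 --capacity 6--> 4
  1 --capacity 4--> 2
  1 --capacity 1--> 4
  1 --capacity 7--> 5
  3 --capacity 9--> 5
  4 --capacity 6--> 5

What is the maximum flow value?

Computing max flow:
  Flow on (0->1): 8/10
  Flow on (0->3): 4/4
  Flow on (0->4): 5/6
  Flow on (1->4): 1/1
  Flow on (1->5): 7/7
  Flow on (3->5): 4/9
  Flow on (4->5): 6/6
Maximum flow = 17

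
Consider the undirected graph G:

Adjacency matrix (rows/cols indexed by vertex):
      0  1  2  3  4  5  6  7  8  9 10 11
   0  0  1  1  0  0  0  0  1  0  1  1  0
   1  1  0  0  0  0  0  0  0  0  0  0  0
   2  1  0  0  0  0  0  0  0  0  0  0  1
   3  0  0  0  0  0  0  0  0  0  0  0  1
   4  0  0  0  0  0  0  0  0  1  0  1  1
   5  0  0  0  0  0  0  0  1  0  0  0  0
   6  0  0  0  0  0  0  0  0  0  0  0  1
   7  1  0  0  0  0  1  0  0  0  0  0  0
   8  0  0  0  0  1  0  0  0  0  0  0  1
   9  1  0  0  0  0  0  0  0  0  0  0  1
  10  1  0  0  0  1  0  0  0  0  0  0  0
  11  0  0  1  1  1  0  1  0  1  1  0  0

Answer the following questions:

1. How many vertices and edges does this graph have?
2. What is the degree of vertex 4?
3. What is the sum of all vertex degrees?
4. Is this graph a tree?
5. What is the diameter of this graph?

Count: 12 vertices, 14 edges.
Vertex 4 has neighbors [8, 10, 11], degree = 3.
Handshaking lemma: 2 * 14 = 28.
A tree on 12 vertices has 11 edges. This graph has 14 edges (3 extra). Not a tree.
Diameter (longest shortest path) = 5.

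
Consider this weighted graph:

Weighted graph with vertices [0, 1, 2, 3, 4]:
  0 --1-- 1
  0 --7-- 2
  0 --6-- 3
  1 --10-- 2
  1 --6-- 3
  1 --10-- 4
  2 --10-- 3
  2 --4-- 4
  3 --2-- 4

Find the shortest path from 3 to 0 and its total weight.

Using Dijkstra's algorithm from vertex 3:
Shortest path: 3 -> 0
Total weight: 6 = 6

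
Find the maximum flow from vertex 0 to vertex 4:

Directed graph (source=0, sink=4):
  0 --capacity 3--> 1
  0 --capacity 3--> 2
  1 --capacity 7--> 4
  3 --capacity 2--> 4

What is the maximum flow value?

Computing max flow:
  Flow on (0->1): 3/3
  Flow on (1->4): 3/7
Maximum flow = 3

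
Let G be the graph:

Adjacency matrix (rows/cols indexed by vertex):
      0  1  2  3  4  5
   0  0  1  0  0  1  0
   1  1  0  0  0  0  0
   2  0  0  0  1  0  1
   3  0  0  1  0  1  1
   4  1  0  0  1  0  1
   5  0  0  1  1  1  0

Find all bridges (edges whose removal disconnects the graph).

A bridge is an edge whose removal increases the number of connected components.
Bridges found: (0,1), (0,4)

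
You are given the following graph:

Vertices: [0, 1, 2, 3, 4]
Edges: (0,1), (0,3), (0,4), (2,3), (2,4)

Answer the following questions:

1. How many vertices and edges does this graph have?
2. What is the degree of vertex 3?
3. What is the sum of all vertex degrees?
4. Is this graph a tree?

Count: 5 vertices, 5 edges.
Vertex 3 has neighbors [0, 2], degree = 2.
Handshaking lemma: 2 * 5 = 10.
A tree on 5 vertices has 4 edges. This graph has 5 edges (1 extra). Not a tree.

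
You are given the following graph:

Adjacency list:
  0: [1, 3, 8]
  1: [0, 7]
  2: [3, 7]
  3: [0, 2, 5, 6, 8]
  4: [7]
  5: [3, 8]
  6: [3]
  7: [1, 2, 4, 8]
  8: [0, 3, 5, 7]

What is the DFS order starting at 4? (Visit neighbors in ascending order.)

DFS from vertex 4 (neighbors processed in ascending order):
Visit order: 4, 7, 1, 0, 3, 2, 5, 8, 6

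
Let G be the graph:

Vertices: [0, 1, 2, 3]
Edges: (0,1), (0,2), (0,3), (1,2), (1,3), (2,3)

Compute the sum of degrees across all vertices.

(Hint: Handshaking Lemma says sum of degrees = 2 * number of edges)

Count edges: 6 edges.
By Handshaking Lemma: sum of degrees = 2 * 6 = 12.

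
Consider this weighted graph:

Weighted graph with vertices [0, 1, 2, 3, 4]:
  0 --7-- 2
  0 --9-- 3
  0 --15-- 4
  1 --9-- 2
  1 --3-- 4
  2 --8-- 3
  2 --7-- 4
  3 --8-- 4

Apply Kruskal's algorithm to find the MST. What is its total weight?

Applying Kruskal's algorithm (sort edges by weight, add if no cycle):
  Add (1,4) w=3
  Add (0,2) w=7
  Add (2,4) w=7
  Add (2,3) w=8
  Skip (3,4) w=8 (creates cycle)
  Skip (0,3) w=9 (creates cycle)
  Skip (1,2) w=9 (creates cycle)
  Skip (0,4) w=15 (creates cycle)
MST weight = 25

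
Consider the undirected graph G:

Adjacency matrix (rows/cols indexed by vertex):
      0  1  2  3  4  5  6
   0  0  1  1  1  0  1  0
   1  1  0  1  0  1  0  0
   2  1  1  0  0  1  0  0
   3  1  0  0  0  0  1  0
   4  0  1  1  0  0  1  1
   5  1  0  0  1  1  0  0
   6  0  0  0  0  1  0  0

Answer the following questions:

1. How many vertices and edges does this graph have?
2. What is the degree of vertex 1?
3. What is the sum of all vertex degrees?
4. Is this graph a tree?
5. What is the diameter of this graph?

Count: 7 vertices, 10 edges.
Vertex 1 has neighbors [0, 2, 4], degree = 3.
Handshaking lemma: 2 * 10 = 20.
A tree on 7 vertices has 6 edges. This graph has 10 edges (4 extra). Not a tree.
Diameter (longest shortest path) = 3.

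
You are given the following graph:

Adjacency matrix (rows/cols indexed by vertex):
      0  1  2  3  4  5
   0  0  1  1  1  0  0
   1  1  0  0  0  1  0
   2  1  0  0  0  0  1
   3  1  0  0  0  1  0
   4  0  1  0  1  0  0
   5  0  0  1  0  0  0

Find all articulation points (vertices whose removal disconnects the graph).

An articulation point is a vertex whose removal disconnects the graph.
Articulation points: [0, 2]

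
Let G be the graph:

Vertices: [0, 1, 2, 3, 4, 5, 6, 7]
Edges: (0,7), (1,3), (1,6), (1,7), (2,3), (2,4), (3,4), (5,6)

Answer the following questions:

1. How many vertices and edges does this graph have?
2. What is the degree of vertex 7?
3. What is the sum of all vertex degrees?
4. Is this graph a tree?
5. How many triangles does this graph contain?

Count: 8 vertices, 8 edges.
Vertex 7 has neighbors [0, 1], degree = 2.
Handshaking lemma: 2 * 8 = 16.
A tree on 8 vertices has 7 edges. This graph has 8 edges (1 extra). Not a tree.
Number of triangles = 1.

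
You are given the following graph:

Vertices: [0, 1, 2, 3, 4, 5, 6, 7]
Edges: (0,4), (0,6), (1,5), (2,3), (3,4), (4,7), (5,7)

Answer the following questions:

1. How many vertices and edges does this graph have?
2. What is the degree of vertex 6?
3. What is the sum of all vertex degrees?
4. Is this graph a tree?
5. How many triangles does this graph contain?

Count: 8 vertices, 7 edges.
Vertex 6 has neighbors [0], degree = 1.
Handshaking lemma: 2 * 7 = 14.
A graph is a tree iff it is connected and has exactly n-1 edges. This graph is connected (all 8 vertices in one component) and has 8-1 = 7 edges. It is a tree.
Number of triangles = 0.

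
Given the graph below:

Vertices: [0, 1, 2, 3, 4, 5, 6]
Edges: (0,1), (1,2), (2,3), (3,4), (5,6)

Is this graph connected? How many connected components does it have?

Checking connectivity: the graph has 2 connected component(s).
Components: [[0, 1, 2, 3, 4], [5, 6]]. The graph is NOT connected.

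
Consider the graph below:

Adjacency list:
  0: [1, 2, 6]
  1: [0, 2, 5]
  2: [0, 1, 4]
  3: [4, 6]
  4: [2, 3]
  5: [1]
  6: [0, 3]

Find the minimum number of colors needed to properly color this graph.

The graph has a maximum clique of size 3 (lower bound on chromatic number).
A valid 3-coloring: {0: 0, 1: 1, 2: 2, 3: 0, 4: 1, 5: 0, 6: 1}.
Chromatic number = 3.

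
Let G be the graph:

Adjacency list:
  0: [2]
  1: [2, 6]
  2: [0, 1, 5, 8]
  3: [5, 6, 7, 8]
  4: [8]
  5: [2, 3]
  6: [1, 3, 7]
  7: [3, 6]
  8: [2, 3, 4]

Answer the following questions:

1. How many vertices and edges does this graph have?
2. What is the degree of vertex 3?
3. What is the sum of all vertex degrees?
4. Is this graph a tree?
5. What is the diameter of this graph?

Count: 9 vertices, 11 edges.
Vertex 3 has neighbors [5, 6, 7, 8], degree = 4.
Handshaking lemma: 2 * 11 = 22.
A tree on 9 vertices has 8 edges. This graph has 11 edges (3 extra). Not a tree.
Diameter (longest shortest path) = 4.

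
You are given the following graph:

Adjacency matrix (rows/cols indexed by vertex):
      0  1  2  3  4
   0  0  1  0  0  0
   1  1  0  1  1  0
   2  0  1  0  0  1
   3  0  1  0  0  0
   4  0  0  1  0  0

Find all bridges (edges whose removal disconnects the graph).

A bridge is an edge whose removal increases the number of connected components.
Bridges found: (0,1), (1,2), (1,3), (2,4)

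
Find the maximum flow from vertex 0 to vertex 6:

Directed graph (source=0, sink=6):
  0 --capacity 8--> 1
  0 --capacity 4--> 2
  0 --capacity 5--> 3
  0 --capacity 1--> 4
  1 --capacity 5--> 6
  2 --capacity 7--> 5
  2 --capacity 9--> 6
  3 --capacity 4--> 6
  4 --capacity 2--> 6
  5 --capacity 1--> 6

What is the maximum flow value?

Computing max flow:
  Flow on (0->1): 5/8
  Flow on (0->2): 4/4
  Flow on (0->3): 4/5
  Flow on (0->4): 1/1
  Flow on (1->6): 5/5
  Flow on (2->6): 4/9
  Flow on (3->6): 4/4
  Flow on (4->6): 1/2
Maximum flow = 14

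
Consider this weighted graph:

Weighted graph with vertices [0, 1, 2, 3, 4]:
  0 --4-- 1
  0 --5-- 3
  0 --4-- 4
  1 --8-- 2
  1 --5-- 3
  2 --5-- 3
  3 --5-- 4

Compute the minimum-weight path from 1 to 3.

Using Dijkstra's algorithm from vertex 1:
Shortest path: 1 -> 3
Total weight: 5 = 5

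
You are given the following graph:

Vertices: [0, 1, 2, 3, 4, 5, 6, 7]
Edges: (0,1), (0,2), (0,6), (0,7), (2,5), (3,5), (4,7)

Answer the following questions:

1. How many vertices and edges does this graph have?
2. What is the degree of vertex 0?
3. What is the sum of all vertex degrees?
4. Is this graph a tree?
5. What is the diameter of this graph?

Count: 8 vertices, 7 edges.
Vertex 0 has neighbors [1, 2, 6, 7], degree = 4.
Handshaking lemma: 2 * 7 = 14.
A graph is a tree iff it is connected and has exactly n-1 edges. This graph is connected (all 8 vertices in one component) and has 8-1 = 7 edges. It is a tree.
Diameter (longest shortest path) = 5.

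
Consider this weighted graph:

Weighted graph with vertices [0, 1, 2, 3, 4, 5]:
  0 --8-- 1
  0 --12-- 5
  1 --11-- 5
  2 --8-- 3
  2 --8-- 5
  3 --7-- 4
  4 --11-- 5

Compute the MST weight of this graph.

Applying Kruskal's algorithm (sort edges by weight, add if no cycle):
  Add (3,4) w=7
  Add (0,1) w=8
  Add (2,5) w=8
  Add (2,3) w=8
  Add (1,5) w=11
  Skip (4,5) w=11 (creates cycle)
  Skip (0,5) w=12 (creates cycle)
MST weight = 42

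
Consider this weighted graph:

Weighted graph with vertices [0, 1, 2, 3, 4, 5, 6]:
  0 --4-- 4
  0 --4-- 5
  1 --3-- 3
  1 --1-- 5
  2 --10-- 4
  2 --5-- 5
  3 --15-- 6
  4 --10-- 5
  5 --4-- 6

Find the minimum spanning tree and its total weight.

Applying Kruskal's algorithm (sort edges by weight, add if no cycle):
  Add (1,5) w=1
  Add (1,3) w=3
  Add (0,5) w=4
  Add (0,4) w=4
  Add (5,6) w=4
  Add (2,5) w=5
  Skip (2,4) w=10 (creates cycle)
  Skip (4,5) w=10 (creates cycle)
  Skip (3,6) w=15 (creates cycle)
MST weight = 21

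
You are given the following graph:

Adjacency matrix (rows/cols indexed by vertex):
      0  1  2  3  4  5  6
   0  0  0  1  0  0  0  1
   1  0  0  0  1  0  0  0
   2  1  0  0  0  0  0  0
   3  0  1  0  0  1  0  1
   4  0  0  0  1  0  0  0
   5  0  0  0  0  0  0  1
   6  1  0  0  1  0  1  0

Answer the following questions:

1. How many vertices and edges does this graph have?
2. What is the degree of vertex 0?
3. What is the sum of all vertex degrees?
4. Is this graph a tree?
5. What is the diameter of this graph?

Count: 7 vertices, 6 edges.
Vertex 0 has neighbors [2, 6], degree = 2.
Handshaking lemma: 2 * 6 = 12.
A graph is a tree iff it is connected and has exactly n-1 edges. This graph is connected (all 7 vertices in one component) and has 7-1 = 6 edges. It is a tree.
Diameter (longest shortest path) = 4.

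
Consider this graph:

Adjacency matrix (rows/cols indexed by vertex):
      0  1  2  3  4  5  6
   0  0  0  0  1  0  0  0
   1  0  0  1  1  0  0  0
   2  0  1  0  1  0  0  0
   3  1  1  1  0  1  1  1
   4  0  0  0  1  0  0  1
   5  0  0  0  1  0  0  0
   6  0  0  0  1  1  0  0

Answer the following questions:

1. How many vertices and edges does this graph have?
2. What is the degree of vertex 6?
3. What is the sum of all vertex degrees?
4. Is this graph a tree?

Count: 7 vertices, 8 edges.
Vertex 6 has neighbors [3, 4], degree = 2.
Handshaking lemma: 2 * 8 = 16.
A tree on 7 vertices has 6 edges. This graph has 8 edges (2 extra). Not a tree.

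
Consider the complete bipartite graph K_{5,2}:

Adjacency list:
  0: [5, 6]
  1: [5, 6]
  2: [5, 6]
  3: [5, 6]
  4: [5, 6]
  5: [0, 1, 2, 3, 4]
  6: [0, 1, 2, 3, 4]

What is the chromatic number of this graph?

K_{5,2} is bipartite: vertices split into two independent sets of size 5 and 2.
Color one set 0, the other 1. No adjacent vertices share a color.
Chromatic number = 2.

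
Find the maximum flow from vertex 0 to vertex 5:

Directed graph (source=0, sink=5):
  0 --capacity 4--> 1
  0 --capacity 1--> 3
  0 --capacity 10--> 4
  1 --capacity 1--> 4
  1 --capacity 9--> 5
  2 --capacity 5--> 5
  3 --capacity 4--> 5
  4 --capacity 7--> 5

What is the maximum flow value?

Computing max flow:
  Flow on (0->1): 4/4
  Flow on (0->3): 1/1
  Flow on (0->4): 7/10
  Flow on (1->5): 4/9
  Flow on (3->5): 1/4
  Flow on (4->5): 7/7
Maximum flow = 12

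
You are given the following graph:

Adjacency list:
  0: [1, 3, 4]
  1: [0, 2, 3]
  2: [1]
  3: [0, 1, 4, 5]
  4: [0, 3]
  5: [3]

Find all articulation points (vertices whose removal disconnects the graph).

An articulation point is a vertex whose removal disconnects the graph.
Articulation points: [1, 3]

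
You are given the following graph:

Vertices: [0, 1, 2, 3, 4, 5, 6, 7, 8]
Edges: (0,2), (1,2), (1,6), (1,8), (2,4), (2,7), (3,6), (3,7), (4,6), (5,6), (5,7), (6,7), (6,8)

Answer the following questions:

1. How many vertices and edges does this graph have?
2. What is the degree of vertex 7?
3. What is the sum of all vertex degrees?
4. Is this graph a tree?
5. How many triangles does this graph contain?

Count: 9 vertices, 13 edges.
Vertex 7 has neighbors [2, 3, 5, 6], degree = 4.
Handshaking lemma: 2 * 13 = 26.
A tree on 9 vertices has 8 edges. This graph has 13 edges (5 extra). Not a tree.
Number of triangles = 3.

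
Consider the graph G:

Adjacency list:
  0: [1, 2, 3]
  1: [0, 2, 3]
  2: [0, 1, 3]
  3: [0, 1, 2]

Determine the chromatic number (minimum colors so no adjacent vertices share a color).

The graph has a maximum clique of size 4 (lower bound on chromatic number).
A valid 4-coloring: {0: 0, 1: 1, 2: 2, 3: 3}.
Chromatic number = 4.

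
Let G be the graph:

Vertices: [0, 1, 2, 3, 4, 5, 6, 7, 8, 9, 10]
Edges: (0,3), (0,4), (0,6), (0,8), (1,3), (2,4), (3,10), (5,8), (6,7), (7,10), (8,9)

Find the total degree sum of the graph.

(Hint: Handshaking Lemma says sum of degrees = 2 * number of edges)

Count edges: 11 edges.
By Handshaking Lemma: sum of degrees = 2 * 11 = 22.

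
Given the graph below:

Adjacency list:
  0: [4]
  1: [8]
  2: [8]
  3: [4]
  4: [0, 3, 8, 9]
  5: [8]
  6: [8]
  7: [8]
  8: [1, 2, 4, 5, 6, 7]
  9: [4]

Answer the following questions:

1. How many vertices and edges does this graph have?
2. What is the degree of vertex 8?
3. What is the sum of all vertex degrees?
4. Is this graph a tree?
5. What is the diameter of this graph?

Count: 10 vertices, 9 edges.
Vertex 8 has neighbors [1, 2, 4, 5, 6, 7], degree = 6.
Handshaking lemma: 2 * 9 = 18.
A graph is a tree iff it is connected and has exactly n-1 edges. This graph is connected (all 10 vertices in one component) and has 10-1 = 9 edges. It is a tree.
Diameter (longest shortest path) = 3.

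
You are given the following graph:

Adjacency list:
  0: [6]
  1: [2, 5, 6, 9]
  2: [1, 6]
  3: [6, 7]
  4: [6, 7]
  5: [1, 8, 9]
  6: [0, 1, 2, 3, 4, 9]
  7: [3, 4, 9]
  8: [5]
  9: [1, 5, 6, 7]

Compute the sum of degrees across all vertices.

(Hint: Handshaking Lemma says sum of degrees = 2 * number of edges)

Count edges: 14 edges.
By Handshaking Lemma: sum of degrees = 2 * 14 = 28.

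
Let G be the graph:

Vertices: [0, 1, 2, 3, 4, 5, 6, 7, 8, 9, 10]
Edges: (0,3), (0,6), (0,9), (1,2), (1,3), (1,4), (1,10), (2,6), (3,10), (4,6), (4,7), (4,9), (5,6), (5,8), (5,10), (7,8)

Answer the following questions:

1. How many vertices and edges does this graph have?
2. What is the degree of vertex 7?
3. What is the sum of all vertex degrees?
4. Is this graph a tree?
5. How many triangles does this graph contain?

Count: 11 vertices, 16 edges.
Vertex 7 has neighbors [4, 8], degree = 2.
Handshaking lemma: 2 * 16 = 32.
A tree on 11 vertices has 10 edges. This graph has 16 edges (6 extra). Not a tree.
Number of triangles = 1.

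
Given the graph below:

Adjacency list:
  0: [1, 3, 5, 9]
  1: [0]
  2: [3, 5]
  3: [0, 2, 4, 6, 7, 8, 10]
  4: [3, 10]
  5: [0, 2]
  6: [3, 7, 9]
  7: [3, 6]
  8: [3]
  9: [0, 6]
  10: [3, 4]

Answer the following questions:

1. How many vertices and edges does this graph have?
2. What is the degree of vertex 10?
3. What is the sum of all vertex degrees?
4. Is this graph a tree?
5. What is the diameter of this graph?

Count: 11 vertices, 14 edges.
Vertex 10 has neighbors [3, 4], degree = 2.
Handshaking lemma: 2 * 14 = 28.
A tree on 11 vertices has 10 edges. This graph has 14 edges (4 extra). Not a tree.
Diameter (longest shortest path) = 3.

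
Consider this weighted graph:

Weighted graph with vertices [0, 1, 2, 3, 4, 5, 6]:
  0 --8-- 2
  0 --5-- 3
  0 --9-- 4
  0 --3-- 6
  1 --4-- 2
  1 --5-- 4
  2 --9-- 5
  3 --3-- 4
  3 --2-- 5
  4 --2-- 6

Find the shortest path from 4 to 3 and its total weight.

Using Dijkstra's algorithm from vertex 4:
Shortest path: 4 -> 3
Total weight: 3 = 3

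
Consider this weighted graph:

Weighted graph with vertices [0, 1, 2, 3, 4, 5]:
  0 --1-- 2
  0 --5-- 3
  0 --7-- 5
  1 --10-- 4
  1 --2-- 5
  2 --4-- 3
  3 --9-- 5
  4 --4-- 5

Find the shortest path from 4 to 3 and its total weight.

Using Dijkstra's algorithm from vertex 4:
Shortest path: 4 -> 5 -> 3
Total weight: 4 + 9 = 13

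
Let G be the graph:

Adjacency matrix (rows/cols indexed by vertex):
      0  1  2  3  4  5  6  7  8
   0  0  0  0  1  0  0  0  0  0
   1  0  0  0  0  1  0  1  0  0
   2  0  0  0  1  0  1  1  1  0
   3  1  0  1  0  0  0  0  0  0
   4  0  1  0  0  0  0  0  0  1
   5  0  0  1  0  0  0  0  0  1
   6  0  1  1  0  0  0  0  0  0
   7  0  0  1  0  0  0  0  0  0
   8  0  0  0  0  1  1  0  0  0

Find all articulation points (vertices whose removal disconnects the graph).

An articulation point is a vertex whose removal disconnects the graph.
Articulation points: [2, 3]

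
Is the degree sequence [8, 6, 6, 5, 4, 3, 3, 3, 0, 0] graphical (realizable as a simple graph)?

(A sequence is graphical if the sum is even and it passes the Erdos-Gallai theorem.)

Sum of degrees = 38. Sum is even but fails Erdos-Gallai. The sequence is NOT graphical.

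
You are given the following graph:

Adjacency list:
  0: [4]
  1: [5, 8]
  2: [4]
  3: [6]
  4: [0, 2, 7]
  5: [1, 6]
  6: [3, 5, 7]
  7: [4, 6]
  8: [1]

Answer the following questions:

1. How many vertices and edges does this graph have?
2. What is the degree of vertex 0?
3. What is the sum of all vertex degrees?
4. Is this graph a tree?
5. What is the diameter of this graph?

Count: 9 vertices, 8 edges.
Vertex 0 has neighbors [4], degree = 1.
Handshaking lemma: 2 * 8 = 16.
A graph is a tree iff it is connected and has exactly n-1 edges. This graph is connected (all 9 vertices in one component) and has 9-1 = 8 edges. It is a tree.
Diameter (longest shortest path) = 6.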